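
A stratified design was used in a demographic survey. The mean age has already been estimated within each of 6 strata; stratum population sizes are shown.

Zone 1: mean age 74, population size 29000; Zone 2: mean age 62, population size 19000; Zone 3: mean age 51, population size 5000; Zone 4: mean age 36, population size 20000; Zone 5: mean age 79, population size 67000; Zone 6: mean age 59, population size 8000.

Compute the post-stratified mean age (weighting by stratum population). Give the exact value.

Σ Nₕ·x̄ₕ = 74×29000 + 62×19000 + 51×5000 + 36×20000 + 79×67000 + 59×8000
  = 2146000 + 1178000 + 255000 + 720000 + 5293000 + 472000 = 10064000
Σ Nₕ = 29000 + 19000 + 5000 + 20000 + 67000 + 8000 = 148000
Overall mean = 10064000 / 148000 = 68

68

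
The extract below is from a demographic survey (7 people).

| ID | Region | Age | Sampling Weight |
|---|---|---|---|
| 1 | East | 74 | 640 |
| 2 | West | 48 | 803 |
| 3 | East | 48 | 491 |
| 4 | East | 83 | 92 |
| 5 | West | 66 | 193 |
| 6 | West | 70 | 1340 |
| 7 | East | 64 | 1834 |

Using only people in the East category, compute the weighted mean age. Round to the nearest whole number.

64

East rows: 1, 3, 4, 7
Weighted sum = 74×640 + 48×491 + 83×92 + 64×1834
  = 195940
Sum of weights = 640 + 491 + 92 + 1834 = 3057
Weighted mean = 195940 / 3057 = 64.095518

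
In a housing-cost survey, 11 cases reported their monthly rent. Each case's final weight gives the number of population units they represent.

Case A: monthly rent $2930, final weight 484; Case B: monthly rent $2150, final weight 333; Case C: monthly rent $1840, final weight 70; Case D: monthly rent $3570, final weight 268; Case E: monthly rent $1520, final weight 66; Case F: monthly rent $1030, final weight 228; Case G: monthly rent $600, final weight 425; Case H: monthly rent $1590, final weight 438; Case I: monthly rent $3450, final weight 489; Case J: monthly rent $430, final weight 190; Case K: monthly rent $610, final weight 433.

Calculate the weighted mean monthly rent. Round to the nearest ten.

Weighted sum = 2930×484 + 2150×333 + 1840×70 + 3570×268 + 1520×66 + 1030×228 + 600×425 + 1590×438 + 3450×489 + 430×190 + 610×433
  = 1418120 + 715950 + 128800 + 956760 + 100320 + 234840 + 255000 + 696420 + 1687050 + 81700 + 264130 = 6539090
Sum of weights = 484 + 333 + 70 + 268 + 66 + 228 + 425 + 438 + 489 + 190 + 433 = 3424
Weighted mean = 6539090 / 3424 = 1909.781

1910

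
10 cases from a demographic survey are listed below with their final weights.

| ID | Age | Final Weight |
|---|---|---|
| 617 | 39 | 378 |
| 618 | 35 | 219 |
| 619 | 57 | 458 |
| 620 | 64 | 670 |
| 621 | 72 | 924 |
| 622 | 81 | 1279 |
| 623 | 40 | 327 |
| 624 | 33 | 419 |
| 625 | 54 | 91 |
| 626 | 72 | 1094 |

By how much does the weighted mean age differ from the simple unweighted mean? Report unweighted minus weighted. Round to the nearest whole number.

-9

Unweighted sum = 39 + 35 + 57 + 64 + 72 + 81 + 40 + 33 + 54 + 72 = 547
Unweighted mean = 547 / 10 = 54.7
Weighted sum = 39×378 + 35×219 + 57×458 + 64×670 + 72×924 + 81×1279 + 40×327 + 33×419 + 54×91 + 72×1094
  = 14742 + 7665 + 26106 + 42880 + 66528 + 103599 + 13080 + 13827 + 4914 + 78768 = 372109
Sum of weights = 5859
Weighted mean = 372109 / 5859 = 63.510667
Difference (unweighted minus weighted) = -8.8106673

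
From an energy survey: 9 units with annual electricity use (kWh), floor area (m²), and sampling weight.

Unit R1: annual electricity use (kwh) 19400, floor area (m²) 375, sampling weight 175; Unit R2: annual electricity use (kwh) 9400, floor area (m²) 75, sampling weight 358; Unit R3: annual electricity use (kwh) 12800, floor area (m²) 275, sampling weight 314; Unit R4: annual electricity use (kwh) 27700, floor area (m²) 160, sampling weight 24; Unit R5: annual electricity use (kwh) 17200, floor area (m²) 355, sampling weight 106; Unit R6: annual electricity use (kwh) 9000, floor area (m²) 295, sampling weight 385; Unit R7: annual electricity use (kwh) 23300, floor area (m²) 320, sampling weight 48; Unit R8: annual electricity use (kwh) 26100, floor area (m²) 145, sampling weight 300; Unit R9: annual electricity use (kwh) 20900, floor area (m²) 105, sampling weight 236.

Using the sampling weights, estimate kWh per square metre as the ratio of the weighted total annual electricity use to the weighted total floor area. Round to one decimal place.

Σ wᵢ·y = 19400×175 + 9400×358 + 12800×314 + 27700×24 + 17200×106 + 9000×385 + 23300×48 + 26100×300 + 20900×236
  = 30613200
Σ wᵢ·x = 417510
Ratio = 30613200 / 417510 = 73.323274

73.3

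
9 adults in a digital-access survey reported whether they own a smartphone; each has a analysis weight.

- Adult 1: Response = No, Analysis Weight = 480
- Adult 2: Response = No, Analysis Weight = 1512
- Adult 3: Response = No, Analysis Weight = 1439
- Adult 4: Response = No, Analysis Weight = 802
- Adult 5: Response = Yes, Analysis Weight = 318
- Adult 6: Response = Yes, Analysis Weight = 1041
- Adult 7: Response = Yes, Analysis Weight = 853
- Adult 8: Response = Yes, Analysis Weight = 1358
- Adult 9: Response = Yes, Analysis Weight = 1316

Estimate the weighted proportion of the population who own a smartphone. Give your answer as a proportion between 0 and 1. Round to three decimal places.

0.536

Sum of weights for 'Yes' = 318 + 1041 + 853 + 1358 + 1316 = 4886
Total weight = 9119
Weighted proportion = 4886 / 9119 = 0.53580436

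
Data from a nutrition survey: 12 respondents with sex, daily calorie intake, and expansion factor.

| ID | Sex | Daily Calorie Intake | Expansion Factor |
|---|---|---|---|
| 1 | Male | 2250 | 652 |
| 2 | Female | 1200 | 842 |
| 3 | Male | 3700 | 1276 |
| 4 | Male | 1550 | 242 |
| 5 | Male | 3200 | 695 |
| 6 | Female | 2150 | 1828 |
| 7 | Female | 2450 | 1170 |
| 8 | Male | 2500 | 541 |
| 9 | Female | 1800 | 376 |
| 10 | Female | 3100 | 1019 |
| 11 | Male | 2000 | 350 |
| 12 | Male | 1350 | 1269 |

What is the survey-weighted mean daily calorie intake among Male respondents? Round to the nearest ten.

Male rows: 1, 3, 4, 5, 8, 11, 12
Weighted sum = 12552950
Sum of weights = 652 + 1276 + 242 + 695 + 541 + 350 + 1269 = 5025
Weighted mean = 12552950 / 5025 = 2498.0995

2500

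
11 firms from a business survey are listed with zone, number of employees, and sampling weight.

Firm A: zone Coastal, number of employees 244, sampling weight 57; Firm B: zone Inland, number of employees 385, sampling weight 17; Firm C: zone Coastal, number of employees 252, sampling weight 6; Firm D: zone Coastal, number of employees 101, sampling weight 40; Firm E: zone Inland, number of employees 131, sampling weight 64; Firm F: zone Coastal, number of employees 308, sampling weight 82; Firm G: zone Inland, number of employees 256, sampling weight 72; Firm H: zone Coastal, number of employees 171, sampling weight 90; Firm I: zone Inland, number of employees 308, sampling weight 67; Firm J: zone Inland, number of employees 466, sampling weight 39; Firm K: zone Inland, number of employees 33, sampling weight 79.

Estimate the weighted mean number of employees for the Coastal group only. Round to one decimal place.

218.6

Coastal rows: A, C, D, F, H
Weighted sum = 244×57 + 252×6 + 101×40 + 308×82 + 171×90
  = 13908 + 1512 + 4040 + 25256 + 15390 = 60106
Sum of weights = 275
Weighted mean = 60106 / 275 = 218.56727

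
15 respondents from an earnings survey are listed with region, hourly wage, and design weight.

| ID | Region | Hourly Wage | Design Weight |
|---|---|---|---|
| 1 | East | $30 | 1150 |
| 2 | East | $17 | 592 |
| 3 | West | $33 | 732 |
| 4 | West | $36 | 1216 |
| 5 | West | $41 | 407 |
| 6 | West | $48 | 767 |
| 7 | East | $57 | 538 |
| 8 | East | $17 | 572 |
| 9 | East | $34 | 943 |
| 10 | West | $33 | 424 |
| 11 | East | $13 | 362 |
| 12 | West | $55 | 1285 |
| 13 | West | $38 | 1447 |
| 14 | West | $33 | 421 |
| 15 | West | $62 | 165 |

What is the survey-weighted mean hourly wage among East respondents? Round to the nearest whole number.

29

East rows: 1, 2, 7, 8, 9, 11
Weighted sum = 30×1150 + 17×592 + 57×538 + 17×572 + 34×943 + 13×362
  = 121722
Sum of weights = 1150 + 592 + 538 + 572 + 943 + 362 = 4157
Weighted mean = 121722 / 4157 = 29.281212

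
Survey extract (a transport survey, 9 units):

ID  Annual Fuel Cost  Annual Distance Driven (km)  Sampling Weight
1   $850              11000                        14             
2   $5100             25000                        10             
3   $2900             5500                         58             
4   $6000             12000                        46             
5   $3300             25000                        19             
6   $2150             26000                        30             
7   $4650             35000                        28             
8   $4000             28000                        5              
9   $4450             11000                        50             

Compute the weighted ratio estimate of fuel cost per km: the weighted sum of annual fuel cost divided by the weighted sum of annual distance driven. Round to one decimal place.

Σ wᵢ·y = 850×14 + 5100×10 + 2900×58 + 6000×46 + 3300×19 + 2150×30 + 4650×28 + 4000×5 + 4450×50
  = 11900 + 51000 + 168200 + 276000 + 62700 + 64500 + 130200 + 20000 + 222500 = 1007000
Σ wᵢ·x = 4200000
Ratio = 1007000 / 4200000 = 0.2397619

0.2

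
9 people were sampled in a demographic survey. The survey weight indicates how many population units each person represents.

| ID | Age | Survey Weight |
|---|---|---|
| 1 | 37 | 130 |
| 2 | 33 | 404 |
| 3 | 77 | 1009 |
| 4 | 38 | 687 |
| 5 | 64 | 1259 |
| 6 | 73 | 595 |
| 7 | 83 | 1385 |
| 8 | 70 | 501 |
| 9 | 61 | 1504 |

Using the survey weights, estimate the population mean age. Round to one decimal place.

65.3

Weighted sum = 37×130 + 33×404 + 77×1009 + 38×687 + 64×1259 + 73×595 + 83×1385 + 70×501 + 61×1504
  = 4810 + 13332 + 77693 + 26106 + 80576 + 43435 + 114955 + 35070 + 91744 = 487721
Sum of weights = 130 + 404 + 1009 + 687 + 1259 + 595 + 1385 + 501 + 1504 = 7474
Weighted mean = 487721 / 7474 = 65.255686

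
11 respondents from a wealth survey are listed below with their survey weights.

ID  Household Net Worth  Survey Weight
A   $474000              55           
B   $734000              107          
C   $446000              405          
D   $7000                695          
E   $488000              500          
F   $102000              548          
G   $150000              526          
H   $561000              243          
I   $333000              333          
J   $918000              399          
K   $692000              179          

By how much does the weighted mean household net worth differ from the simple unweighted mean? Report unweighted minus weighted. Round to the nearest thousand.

93000

Unweighted sum = 474000 + 734000 + 446000 + 7000 + 488000 + 102000 + 150000 + 561000 + 333000 + 918000 + 692000 = 4905000
Unweighted mean = 4905000 / 11 = 445909.09
Weighted sum = 474000×55 + 734000×107 + 446000×405 + 7000×695 + 488000×500 + 102000×548 + 150000×526 + 561000×243 + 333000×333 + 918000×399 + 692000×179
  = 26070000 + 78538000 + 180630000 + 4865000 + 244000000 + 55896000 + 78900000 + 136323000 + 110889000 + 366282000 + 123868000 = 1406261000
Sum of weights = 55 + 107 + 405 + 695 + 500 + 548 + 526 + 243 + 333 + 399 + 179 = 3990
Weighted mean = 1406261000 / 3990 = 352446.37
Difference (unweighted minus weighted) = 93462.725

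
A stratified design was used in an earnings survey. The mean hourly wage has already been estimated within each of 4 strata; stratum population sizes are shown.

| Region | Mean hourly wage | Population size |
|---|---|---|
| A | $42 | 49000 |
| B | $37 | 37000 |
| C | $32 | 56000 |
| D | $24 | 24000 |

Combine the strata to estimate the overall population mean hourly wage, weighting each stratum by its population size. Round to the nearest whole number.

Σ Nₕ·x̄ₕ = 42×49000 + 37×37000 + 32×56000 + 24×24000
  = 2058000 + 1369000 + 1792000 + 576000 = 5795000
Σ Nₕ = 49000 + 37000 + 56000 + 24000 = 166000
Overall mean = 5795000 / 166000 = 34.909639

35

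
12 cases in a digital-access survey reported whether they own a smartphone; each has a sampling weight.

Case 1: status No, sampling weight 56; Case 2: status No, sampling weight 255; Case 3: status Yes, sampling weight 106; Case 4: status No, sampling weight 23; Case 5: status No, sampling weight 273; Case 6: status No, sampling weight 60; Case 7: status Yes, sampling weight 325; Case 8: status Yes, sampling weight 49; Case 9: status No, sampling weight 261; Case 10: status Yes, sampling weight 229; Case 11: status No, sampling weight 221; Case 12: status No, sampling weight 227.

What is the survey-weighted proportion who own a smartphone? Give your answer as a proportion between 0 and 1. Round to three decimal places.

Sum of weights for 'Yes' = 106 + 325 + 49 + 229 = 709
Total weight = 56 + 255 + 106 + 23 + 273 + 60 + 325 + 49 + 261 + 229 + 221 + 227 = 2085
Weighted proportion = 709 / 2085 = 0.34004796

0.340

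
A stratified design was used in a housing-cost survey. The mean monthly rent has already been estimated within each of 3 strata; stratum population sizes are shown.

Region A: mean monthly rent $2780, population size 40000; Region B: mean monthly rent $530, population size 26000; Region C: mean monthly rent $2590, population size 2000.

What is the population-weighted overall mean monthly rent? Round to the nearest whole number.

Σ Nₕ·x̄ₕ = 2780×40000 + 530×26000 + 2590×2000
  = 111200000 + 13780000 + 5180000 = 130160000
Σ Nₕ = 40000 + 26000 + 2000 = 68000
Overall mean = 130160000 / 68000 = 1914.1176

1914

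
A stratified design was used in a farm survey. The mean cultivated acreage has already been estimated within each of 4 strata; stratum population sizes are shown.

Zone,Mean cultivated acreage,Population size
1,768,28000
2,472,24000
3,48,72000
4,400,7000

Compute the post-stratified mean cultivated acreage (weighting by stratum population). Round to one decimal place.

Σ Nₕ·x̄ₕ = 39088000
Σ Nₕ = 28000 + 24000 + 72000 + 7000 = 131000
Overall mean = 39088000 / 131000 = 298.38168

298.4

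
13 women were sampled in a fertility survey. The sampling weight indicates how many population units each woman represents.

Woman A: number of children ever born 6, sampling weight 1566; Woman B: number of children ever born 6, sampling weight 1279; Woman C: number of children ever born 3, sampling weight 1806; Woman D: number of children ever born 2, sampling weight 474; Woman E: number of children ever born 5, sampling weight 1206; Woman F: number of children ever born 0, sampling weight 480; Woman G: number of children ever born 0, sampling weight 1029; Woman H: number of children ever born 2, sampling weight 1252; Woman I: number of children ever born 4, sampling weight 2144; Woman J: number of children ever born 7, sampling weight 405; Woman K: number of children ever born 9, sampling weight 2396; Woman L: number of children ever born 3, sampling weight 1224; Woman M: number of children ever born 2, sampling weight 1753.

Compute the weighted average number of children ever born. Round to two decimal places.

4.24

Weighted sum = 72123
Sum of weights = 17014
Weighted mean = 72123 / 17014 = 4.2390384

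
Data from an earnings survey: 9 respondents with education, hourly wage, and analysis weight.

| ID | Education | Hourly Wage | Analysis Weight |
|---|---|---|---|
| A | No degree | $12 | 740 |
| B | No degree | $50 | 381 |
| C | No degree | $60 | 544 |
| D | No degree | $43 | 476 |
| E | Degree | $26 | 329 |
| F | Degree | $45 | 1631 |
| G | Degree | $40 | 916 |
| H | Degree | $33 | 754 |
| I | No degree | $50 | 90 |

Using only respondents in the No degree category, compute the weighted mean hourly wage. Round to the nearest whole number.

No degree rows: A, B, C, D, I
Weighted sum = 12×740 + 50×381 + 60×544 + 43×476 + 50×90
  = 8880 + 19050 + 32640 + 20468 + 4500 = 85538
Sum of weights = 740 + 381 + 544 + 476 + 90 = 2231
Weighted mean = 85538 / 2231 = 38.340654

38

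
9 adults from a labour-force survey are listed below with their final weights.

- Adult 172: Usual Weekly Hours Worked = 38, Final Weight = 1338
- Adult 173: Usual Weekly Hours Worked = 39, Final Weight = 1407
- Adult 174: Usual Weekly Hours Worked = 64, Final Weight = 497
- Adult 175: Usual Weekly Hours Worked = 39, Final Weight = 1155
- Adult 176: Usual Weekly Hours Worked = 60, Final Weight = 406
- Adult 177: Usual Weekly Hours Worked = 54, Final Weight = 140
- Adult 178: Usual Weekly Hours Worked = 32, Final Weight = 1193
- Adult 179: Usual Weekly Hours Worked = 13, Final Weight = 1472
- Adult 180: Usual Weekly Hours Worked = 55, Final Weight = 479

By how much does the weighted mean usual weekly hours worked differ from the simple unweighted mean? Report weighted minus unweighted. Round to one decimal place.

Unweighted sum = 38 + 39 + 64 + 39 + 60 + 54 + 32 + 13 + 55 = 394
Unweighted mean = 394 / 9 = 43.777778
Weighted sum = 38×1338 + 39×1407 + 64×497 + 39×1155 + 60×406 + 54×140 + 32×1193 + 13×1472 + 55×479
  = 50844 + 54873 + 31808 + 45045 + 24360 + 7560 + 38176 + 19136 + 26345 = 298147
Sum of weights = 1338 + 1407 + 497 + 1155 + 406 + 140 + 1193 + 1472 + 479 = 8087
Weighted mean = 298147 / 8087 = 36.867442
Difference (weighted minus unweighted) = -6.9103362

-6.9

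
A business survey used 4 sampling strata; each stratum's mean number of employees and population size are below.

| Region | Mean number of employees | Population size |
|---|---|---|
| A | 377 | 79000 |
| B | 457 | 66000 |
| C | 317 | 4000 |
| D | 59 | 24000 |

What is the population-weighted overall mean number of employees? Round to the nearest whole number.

Σ Nₕ·x̄ₕ = 62629000
Σ Nₕ = 79000 + 66000 + 4000 + 24000 = 173000
Overall mean = 62629000 / 173000 = 362.01734

362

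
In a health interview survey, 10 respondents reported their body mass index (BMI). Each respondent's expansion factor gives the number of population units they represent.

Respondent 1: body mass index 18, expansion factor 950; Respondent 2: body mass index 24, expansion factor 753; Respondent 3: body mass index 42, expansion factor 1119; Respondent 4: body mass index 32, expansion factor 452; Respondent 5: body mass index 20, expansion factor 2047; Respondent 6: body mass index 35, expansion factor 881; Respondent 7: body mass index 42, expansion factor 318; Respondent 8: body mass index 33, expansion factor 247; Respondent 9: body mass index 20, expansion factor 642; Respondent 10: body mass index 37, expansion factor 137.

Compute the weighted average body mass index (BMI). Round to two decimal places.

Weighted sum = 18×950 + 24×753 + 42×1119 + 32×452 + 20×2047 + 35×881 + 42×318 + 33×247 + 20×642 + 37×137
  = 207825
Sum of weights = 7546
Weighted mean = 207825 / 7546 = 27.541081

27.54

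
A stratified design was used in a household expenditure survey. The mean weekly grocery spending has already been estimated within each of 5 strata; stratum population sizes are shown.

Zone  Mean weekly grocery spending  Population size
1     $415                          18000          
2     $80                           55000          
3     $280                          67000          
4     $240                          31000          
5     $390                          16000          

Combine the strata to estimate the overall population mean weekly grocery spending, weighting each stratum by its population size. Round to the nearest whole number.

237

Σ Nₕ·x̄ₕ = 44310000
Σ Nₕ = 18000 + 55000 + 67000 + 31000 + 16000 = 187000
Overall mean = 44310000 / 187000 = 236.95187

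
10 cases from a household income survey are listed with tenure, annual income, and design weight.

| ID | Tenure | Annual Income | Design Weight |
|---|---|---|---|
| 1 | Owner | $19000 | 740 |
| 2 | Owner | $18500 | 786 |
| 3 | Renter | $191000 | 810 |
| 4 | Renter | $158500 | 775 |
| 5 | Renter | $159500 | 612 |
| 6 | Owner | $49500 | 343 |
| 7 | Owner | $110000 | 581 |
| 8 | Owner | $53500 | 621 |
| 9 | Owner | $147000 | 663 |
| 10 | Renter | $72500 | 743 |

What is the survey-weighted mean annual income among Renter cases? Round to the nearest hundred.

145900

Renter rows: 3, 4, 5, 10
Weighted sum = 191000×810 + 158500×775 + 159500×612 + 72500×743
  = 154710000 + 122837500 + 97614000 + 53867500 = 429029000
Sum of weights = 810 + 775 + 612 + 743 = 2940
Weighted mean = 429029000 / 2940 = 145928.23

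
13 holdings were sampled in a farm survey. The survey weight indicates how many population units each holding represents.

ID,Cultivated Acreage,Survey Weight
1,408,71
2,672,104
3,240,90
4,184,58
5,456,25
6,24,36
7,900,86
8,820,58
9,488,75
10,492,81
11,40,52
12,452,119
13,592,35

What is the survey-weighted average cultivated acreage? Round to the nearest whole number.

Weighted sum = 421392
Sum of weights = 890
Weighted mean = 421392 / 890 = 473.47416

473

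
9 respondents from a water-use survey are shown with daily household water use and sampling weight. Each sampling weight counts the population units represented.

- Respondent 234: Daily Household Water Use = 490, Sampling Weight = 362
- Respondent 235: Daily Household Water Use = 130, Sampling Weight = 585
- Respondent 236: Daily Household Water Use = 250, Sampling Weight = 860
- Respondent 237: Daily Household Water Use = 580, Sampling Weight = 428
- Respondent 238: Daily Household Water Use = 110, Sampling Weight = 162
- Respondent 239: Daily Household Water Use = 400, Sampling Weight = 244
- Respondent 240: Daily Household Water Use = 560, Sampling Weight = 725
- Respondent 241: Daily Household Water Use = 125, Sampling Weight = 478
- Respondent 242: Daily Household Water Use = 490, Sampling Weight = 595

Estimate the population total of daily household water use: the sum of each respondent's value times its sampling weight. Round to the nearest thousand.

1589000

Weighted total = 490×362 + 130×585 + 250×860 + 580×428 + 110×162 + 400×244 + 560×725 + 125×478 + 490×595
  = 177380 + 76050 + 215000 + 248240 + 17820 + 97600 + 406000 + 59750 + 291550 = 1589390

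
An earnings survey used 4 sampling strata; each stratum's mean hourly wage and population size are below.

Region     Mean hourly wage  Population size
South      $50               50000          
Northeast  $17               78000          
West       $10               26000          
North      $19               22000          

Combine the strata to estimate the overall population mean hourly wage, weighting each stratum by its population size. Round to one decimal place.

Σ Nₕ·x̄ₕ = 50×50000 + 17×78000 + 10×26000 + 19×22000
  = 2500000 + 1326000 + 260000 + 418000 = 4504000
Σ Nₕ = 50000 + 78000 + 26000 + 22000 = 176000
Overall mean = 4504000 / 176000 = 25.590909

25.6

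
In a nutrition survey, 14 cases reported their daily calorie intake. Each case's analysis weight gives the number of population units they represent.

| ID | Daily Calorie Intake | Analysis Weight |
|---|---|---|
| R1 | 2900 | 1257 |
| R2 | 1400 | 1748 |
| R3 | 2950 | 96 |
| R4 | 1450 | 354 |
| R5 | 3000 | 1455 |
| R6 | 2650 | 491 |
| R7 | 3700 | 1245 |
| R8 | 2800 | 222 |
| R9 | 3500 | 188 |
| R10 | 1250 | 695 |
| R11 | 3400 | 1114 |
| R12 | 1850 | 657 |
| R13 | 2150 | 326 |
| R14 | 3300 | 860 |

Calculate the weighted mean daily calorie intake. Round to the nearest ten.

Weighted sum = 27851950
Sum of weights = 10708
Weighted mean = 27851950 / 10708 = 2601.0413

2600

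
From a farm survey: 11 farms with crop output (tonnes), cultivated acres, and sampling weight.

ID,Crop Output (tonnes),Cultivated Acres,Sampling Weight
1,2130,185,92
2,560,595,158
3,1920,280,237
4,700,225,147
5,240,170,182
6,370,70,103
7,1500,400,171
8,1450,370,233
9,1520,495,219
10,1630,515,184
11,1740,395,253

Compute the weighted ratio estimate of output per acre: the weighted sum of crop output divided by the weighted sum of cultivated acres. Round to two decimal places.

Σ wᵢ·y = 2130×92 + 560×158 + 1920×237 + 700×147 + 240×182 + 370×103 + 1500×171 + 1450×233 + 1520×219 + 1630×184 + 1740×253
  = 195960 + 88480 + 455040 + 102900 + 43680 + 38110 + 256500 + 337850 + 332880 + 299920 + 440220 = 2591540
Σ wᵢ·x = 185×92 + 595×158 + 280×237 + 225×147 + 170×182 + 70×103 + 400×171 + 370×233 + 495×219 + 515×184 + 395×253
  = 17020 + 94010 + 66360 + 33075 + 30940 + 7210 + 68400 + 86210 + 108405 + 94760 + 99935 = 706325
Ratio = 2591540 / 706325 = 3.6690475

3.67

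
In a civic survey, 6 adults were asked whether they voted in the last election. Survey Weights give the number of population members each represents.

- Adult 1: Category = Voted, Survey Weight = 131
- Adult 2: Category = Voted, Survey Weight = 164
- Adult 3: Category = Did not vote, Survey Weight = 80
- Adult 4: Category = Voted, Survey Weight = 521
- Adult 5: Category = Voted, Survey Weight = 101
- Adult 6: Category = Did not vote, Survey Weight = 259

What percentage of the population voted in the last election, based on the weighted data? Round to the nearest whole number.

73

Sum of weights for 'Voted' = 131 + 164 + 521 + 101 = 917
Total weight = 131 + 164 + 80 + 521 + 101 + 259 = 1256
Weighted proportion = 917 / 1256 = 0.73009554 → 73.009554%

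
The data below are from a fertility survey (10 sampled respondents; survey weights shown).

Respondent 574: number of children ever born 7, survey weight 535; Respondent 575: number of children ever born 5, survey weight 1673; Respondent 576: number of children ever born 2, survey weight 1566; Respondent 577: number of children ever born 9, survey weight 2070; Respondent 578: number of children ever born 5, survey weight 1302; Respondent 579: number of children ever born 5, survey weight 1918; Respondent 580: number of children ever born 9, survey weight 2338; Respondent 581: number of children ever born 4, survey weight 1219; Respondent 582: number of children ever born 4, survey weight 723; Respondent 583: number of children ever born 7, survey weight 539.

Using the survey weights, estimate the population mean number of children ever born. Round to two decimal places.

5.95

Weighted sum = 82555
Sum of weights = 535 + 1673 + 1566 + 2070 + 1302 + 1918 + 2338 + 1219 + 723 + 539 = 13883
Weighted mean = 82555 / 13883 = 5.9464813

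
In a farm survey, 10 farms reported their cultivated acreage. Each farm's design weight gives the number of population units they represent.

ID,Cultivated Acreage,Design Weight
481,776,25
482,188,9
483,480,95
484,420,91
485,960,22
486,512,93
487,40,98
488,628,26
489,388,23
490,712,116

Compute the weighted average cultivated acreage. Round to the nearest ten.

480

Weighted sum = 776×25 + 188×9 + 480×95 + 420×91 + 960×22 + 512×93 + 40×98 + 628×26 + 388×23 + 712×116
  = 19400 + 1692 + 45600 + 38220 + 21120 + 47616 + 3920 + 16328 + 8924 + 82592 = 285412
Sum of weights = 25 + 9 + 95 + 91 + 22 + 93 + 98 + 26 + 23 + 116 = 598
Weighted mean = 285412 / 598 = 477.27759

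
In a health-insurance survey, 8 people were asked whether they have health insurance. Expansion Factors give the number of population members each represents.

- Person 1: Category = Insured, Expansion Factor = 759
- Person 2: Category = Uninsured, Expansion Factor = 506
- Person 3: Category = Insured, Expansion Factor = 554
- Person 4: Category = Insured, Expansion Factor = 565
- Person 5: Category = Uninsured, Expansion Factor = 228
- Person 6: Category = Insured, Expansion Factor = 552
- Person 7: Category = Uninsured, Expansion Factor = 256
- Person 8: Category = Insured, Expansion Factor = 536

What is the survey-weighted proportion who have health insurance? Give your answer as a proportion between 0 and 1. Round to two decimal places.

0.75

Sum of weights for 'Insured' = 759 + 554 + 565 + 552 + 536 = 2966
Total weight = 759 + 506 + 554 + 565 + 228 + 552 + 256 + 536 = 3956
Weighted proportion = 2966 / 3956 = 0.74974722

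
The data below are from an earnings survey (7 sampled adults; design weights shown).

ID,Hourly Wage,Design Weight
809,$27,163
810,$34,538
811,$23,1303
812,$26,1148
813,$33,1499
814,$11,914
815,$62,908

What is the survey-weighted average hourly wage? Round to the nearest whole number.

Weighted sum = 27×163 + 34×538 + 23×1303 + 26×1148 + 33×1499 + 11×914 + 62×908
  = 4401 + 18292 + 29969 + 29848 + 49467 + 10054 + 56296 = 198327
Sum of weights = 163 + 538 + 1303 + 1148 + 1499 + 914 + 908 = 6473
Weighted mean = 198327 / 6473 = 30.639116

31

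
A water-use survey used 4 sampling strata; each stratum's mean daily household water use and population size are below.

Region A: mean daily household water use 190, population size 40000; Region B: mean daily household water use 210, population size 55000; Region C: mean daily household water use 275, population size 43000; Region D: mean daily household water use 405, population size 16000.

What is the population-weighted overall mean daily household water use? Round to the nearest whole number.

243

Σ Nₕ·x̄ₕ = 190×40000 + 210×55000 + 275×43000 + 405×16000
  = 7600000 + 11550000 + 11825000 + 6480000 = 37455000
Σ Nₕ = 154000
Overall mean = 37455000 / 154000 = 243.21429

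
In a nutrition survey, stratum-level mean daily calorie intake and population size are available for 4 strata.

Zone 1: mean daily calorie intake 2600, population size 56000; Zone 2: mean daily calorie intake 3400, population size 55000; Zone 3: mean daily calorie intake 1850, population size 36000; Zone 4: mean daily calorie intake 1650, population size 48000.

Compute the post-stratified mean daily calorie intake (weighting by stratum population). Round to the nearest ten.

2450

Σ Nₕ·x̄ₕ = 2600×56000 + 3400×55000 + 1850×36000 + 1650×48000
  = 145600000 + 187000000 + 66600000 + 79200000 = 478400000
Σ Nₕ = 56000 + 55000 + 36000 + 48000 = 195000
Overall mean = 478400000 / 195000 = 2453.3333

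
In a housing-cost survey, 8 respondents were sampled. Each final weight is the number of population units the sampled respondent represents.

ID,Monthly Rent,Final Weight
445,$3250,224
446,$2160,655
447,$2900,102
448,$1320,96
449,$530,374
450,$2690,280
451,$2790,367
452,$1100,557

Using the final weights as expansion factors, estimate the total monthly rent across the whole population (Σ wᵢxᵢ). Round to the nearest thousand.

Weighted total = 3250×224 + 2160×655 + 2900×102 + 1320×96 + 530×374 + 2690×280 + 2790×367 + 1100×557
  = 5153370

5153000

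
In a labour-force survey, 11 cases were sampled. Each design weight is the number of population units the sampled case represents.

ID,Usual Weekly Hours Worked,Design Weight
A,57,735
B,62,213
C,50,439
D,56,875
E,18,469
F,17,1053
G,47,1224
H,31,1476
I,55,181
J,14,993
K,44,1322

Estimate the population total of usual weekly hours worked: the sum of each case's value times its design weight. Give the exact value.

Weighted total = 57×735 + 62×213 + 50×439 + 56×875 + 18×469 + 17×1053 + 47×1224 + 31×1476 + 55×181 + 14×993 + 44×1322
  = 41895 + 13206 + 21950 + 49000 + 8442 + 17901 + 57528 + 45756 + 9955 + 13902 + 58168 = 337703

337703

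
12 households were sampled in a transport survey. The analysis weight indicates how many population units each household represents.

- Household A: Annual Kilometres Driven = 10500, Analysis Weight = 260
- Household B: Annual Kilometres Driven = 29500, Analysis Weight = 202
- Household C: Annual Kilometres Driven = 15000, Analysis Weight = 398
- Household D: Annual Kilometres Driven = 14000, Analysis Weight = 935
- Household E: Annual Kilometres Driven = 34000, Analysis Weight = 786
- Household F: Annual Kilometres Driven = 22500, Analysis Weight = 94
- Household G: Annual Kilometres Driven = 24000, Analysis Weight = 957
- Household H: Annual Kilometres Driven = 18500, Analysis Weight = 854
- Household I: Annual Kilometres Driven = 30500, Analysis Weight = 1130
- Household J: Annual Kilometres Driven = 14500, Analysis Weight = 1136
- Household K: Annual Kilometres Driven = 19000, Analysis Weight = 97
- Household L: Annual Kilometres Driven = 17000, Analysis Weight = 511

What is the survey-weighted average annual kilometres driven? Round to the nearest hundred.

21300

Weighted sum = 10500×260 + 29500×202 + 15000×398 + 14000×935 + 34000×786 + 22500×94 + 24000×957 + 18500×854 + 30500×1130 + 14500×1136 + 19000×97 + 17000×511
  = 2730000 + 5959000 + 5970000 + 13090000 + 26724000 + 2115000 + 22968000 + 15799000 + 34465000 + 16472000 + 1843000 + 8687000 = 156822000
Sum of weights = 260 + 202 + 398 + 935 + 786 + 94 + 957 + 854 + 1130 + 1136 + 97 + 511 = 7360
Weighted mean = 156822000 / 7360 = 21307.337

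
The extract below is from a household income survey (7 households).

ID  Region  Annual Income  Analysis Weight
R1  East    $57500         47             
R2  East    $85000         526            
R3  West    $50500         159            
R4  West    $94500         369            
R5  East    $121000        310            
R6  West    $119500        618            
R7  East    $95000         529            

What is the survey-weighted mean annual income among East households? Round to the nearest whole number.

East rows: R1, R2, R5, R7
Weighted sum = 135177500
Sum of weights = 47 + 526 + 310 + 529 = 1412
Weighted mean = 135177500 / 1412 = 95734.773

95735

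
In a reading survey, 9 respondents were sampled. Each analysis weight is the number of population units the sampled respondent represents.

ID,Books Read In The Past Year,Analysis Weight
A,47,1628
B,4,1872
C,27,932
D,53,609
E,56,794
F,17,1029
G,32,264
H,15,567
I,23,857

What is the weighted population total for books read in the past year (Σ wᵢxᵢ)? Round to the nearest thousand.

Weighted total = 47×1628 + 4×1872 + 27×932 + 53×609 + 56×794 + 17×1029 + 32×264 + 15×567 + 23×857
  = 76516 + 7488 + 25164 + 32277 + 44464 + 17493 + 8448 + 8505 + 19711 = 240066

240000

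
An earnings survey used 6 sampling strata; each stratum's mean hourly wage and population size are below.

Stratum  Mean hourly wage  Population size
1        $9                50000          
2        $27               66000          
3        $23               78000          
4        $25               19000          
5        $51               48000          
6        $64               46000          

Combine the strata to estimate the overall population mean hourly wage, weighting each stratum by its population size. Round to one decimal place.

32.2

Σ Nₕ·x̄ₕ = 9×50000 + 27×66000 + 23×78000 + 25×19000 + 51×48000 + 64×46000
  = 450000 + 1782000 + 1794000 + 475000 + 2448000 + 2944000 = 9893000
Σ Nₕ = 307000
Overall mean = 9893000 / 307000 = 32.224756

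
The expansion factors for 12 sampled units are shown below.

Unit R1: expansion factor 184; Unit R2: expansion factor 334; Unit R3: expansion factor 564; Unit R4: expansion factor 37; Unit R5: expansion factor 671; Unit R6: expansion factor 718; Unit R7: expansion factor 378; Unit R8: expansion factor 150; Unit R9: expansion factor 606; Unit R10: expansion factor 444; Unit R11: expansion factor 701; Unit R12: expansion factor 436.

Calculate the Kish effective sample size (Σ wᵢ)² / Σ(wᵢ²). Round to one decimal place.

9.6

Σ wᵢ = 184 + 334 + 564 + 37 + 671 + 718 + 378 + 150 + 606 + 444 + 701 + 436 = 5223
Σ wᵢ² = 2841895
n_eff = 5223² / 2841895 = 27279729 / 2841895 = 9.5991333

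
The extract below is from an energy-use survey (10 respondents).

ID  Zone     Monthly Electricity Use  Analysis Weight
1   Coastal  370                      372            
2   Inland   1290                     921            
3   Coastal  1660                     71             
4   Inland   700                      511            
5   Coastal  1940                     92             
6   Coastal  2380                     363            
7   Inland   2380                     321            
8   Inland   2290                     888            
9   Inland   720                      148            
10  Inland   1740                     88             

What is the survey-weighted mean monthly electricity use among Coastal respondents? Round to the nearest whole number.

1445

Coastal rows: 1, 3, 5, 6
Weighted sum = 370×372 + 1660×71 + 1940×92 + 2380×363
  = 1297920
Sum of weights = 372 + 71 + 92 + 363 = 898
Weighted mean = 1297920 / 898 = 1445.3452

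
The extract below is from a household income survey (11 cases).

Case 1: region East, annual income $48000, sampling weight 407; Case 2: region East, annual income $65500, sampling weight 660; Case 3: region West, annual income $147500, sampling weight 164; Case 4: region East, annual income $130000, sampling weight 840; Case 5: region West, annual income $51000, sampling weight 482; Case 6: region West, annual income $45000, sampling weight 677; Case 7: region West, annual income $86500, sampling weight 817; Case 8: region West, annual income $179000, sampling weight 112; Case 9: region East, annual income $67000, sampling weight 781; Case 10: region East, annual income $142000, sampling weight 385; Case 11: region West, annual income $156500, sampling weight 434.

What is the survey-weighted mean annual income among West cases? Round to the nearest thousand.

89000

West rows: 3, 5, 6, 7, 8, 11
Weighted sum = 147500×164 + 51000×482 + 45000×677 + 86500×817 + 179000×112 + 156500×434
  = 237876500
Sum of weights = 2686
Weighted mean = 237876500 / 2686 = 88561.616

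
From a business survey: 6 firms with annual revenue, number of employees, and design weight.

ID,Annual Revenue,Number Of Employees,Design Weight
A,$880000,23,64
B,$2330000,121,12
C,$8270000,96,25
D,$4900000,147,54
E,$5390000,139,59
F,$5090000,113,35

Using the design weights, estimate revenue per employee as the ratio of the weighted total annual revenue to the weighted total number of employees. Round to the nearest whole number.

41380

Σ wᵢ·y = 880000×64 + 2330000×12 + 8270000×25 + 4900000×54 + 5390000×59 + 5090000×35
  = 56320000 + 27960000 + 206750000 + 264600000 + 318010000 + 178150000 = 1051790000
Σ wᵢ·x = 23×64 + 121×12 + 96×25 + 147×54 + 139×59 + 113×35
  = 1472 + 1452 + 2400 + 7938 + 8201 + 3955 = 25418
Ratio = 1051790000 / 25418 = 41379.731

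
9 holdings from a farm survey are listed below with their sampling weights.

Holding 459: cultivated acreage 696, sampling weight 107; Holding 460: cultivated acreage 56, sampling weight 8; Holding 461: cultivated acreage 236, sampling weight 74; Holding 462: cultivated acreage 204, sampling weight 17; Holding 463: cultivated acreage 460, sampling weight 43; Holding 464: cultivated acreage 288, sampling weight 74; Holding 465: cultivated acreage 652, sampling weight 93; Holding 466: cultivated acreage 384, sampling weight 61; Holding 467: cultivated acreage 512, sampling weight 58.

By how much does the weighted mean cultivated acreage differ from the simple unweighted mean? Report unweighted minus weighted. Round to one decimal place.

Unweighted sum = 3488
Unweighted mean = 3488 / 9 = 387.55556
Weighted sum = 696×107 + 56×8 + 236×74 + 204×17 + 460×43 + 288×74 + 652×93 + 384×61 + 512×58
  = 74472 + 448 + 17464 + 3468 + 19780 + 21312 + 60636 + 23424 + 29696 = 250700
Sum of weights = 107 + 8 + 74 + 17 + 43 + 74 + 93 + 61 + 58 = 535
Weighted mean = 250700 / 535 = 468.59813
Difference (unweighted minus weighted) = -81.042575

-81.0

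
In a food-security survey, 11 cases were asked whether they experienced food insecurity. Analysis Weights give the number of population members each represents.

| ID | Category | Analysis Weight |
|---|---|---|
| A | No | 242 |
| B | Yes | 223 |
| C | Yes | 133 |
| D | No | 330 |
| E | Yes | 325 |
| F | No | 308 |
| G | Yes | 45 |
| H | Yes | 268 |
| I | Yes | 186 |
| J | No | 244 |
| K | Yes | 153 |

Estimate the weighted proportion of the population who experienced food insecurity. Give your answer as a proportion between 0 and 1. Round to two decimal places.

Sum of weights for 'Yes' = 223 + 133 + 325 + 45 + 268 + 186 + 153 = 1333
Total weight = 2457
Weighted proportion = 1333 / 2457 = 0.54253154

0.54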